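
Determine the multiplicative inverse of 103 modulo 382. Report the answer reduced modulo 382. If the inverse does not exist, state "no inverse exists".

293

Extended Euclidean algorithm:
382 = 3·103 + 73
103 = 1·73 + 30
73 = 2·30 + 13
30 = 2·13 + 4
13 = 3·4 + 1
4 = 4·1 + 0
Since gcd(103, 382) = 1, back-substitute to write 1 as a combination:
1 = 13 − 3·4
1 = −3·30 + 7·13
1 = 7·73 − 17·30
1 = −17·103 + 24·73
1 = 24·382 − 89·103
Thus 103·(-89) ≡ 1 (mod 382); reducing, -89 mod 382 = 293.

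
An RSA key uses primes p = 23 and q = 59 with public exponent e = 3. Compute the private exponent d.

851

φ(n) = (p−1)(q−1) = 22·58 = 1276.
Need d with 3·d ≡ 1 (mod 1276). Apply the extended Euclidean algorithm:
1276 = 425×3 + 1
3 = 3×1 + 0
Back-substitute:
1 = 1276 − 425·3
So 3·(-425) ≡ 1 (mod 1276), hence d ≡ -425 ≡ 851 (mod 1276).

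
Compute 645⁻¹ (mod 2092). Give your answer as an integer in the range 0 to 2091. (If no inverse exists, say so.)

493

Extended Euclidean algorithm:
2092 = 3×645 + 157
645 = 4×157 + 17
157 = 9×17 + 4
17 = 4×4 + 1
4 = 4×1 + 0
The gcd is 1. Working backward:
1 = 17 − 4·4
1 = −4·157 + 37·17
1 = 37·645 − 152·157
1 = −152·2092 + 493·645
So 645·493 ≡ 1 (mod 2092).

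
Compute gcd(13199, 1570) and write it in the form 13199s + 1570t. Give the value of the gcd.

1

Euclidean algorithm:
13199 = 8*1570 + 639
1570 = 2*639 + 292
639 = 2*292 + 55
292 = 5*55 + 17
55 = 3*17 + 4
17 = 4*4 + 1
4 = 4*1 + 0
gcd(13199, 1570) = 1.
Express as a combination:
1 = 17 − 4·4
1 = −4·55 + 13·17
1 = 13·292 − 69·55
1 = −69·639 + 151·292
1 = 151·1570 − 371·639
1 = −371·13199 + 3119·1570
So 1 = (-371)·13199 + (3119)·1570.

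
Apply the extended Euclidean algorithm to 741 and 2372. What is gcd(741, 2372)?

1

Repeated division:
2372 = 3·741 + 149
741 = 4·149 + 145
149 = 1·145 + 4
145 = 36·4 + 1
4 = 4·1 + 0
gcd(741, 2372) = 1.
Working backward:
1 = 145 − 36·4
1 = −36·149 + 37·145
1 = 37·741 − 184·149
1 = −184·2372 + 589·741
So 1 = (-184)·2372 + (589)·741.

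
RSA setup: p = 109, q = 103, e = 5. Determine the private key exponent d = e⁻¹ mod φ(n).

8813

φ(n) = (p−1)(q−1) = 108·102 = 11016.
Need d with 5·d ≡ 1 (mod 11016). Apply the extended Euclidean algorithm:
11016 = 2203·5 + 1
5 = 5·1 + 0
Back-substitute:
1 = 11016 − 2203·5
So 5·(-2203) ≡ 1 (mod 11016), hence d ≡ -2203 ≡ 8813 (mod 11016).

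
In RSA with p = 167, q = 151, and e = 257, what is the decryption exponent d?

18893

φ(n) = (p−1)(q−1) = 166·150 = 24900.
Need d with 257·d ≡ 1 (mod 24900). Apply the extended Euclidean algorithm:
24900 = 96*257 + 228
257 = 1*228 + 29
228 = 7*29 + 25
29 = 1*25 + 4
25 = 6*4 + 1
4 = 4*1 + 0
Back-substitute:
1 = 25 − 6·4
1 = −6·29 + 7·25
1 = 7·228 − 55·29
1 = −55·257 + 62·228
1 = 62·24900 − 6007·257
So 257·(-6007) ≡ 1 (mod 24900), hence d ≡ -6007 ≡ 18893 (mod 24900).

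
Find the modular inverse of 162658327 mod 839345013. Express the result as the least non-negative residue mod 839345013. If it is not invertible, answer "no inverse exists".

no inverse exists

Compute gcd(162658327, 839345013):
839345013 = 5·162658327 + 26053378
162658327 = 6·26053378 + 6338059
26053378 = 4·6338059 + 701142
6338059 = 9·701142 + 27781
701142 = 25·27781 + 6617
27781 = 4·6617 + 1313
6617 = 5·1313 + 52
1313 = 25·52 + 13
52 = 4·13 + 0
Since gcd = 13 > 1, 162658327 is not a unit mod 839345013.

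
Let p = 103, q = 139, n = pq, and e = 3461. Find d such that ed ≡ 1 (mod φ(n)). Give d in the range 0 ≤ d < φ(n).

φ(n) = (p−1)(q−1) = 102·138 = 14076.
Need d with 3461·d ≡ 1 (mod 14076). Apply the extended Euclidean algorithm:
14076 = 4*3461 + 232
3461 = 14*232 + 213
232 = 1*213 + 19
213 = 11*19 + 4
19 = 4*4 + 3
4 = 1*3 + 1
3 = 3*1 + 0
Back-substitute:
1 = 4 − 3
1 = −19 + 5·4
1 = 5·213 − 56·19
1 = −56·232 + 61·213
1 = 61·3461 − 910·232
1 = −910·14076 + 3701·3461
So 3461·3701 ≡ 1 (mod 14076), hence d = 3701.

3701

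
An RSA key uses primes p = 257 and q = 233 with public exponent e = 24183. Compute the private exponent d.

13127

φ(n) = (p−1)(q−1) = 256·232 = 59392.
Need d with 24183·d ≡ 1 (mod 59392). Apply the extended Euclidean algorithm:
59392 = 2·24183 + 11026
24183 = 2·11026 + 2131
11026 = 5·2131 + 371
2131 = 5·371 + 276
371 = 1·276 + 95
276 = 2·95 + 86
95 = 1·86 + 9
86 = 9·9 + 5
9 = 1·5 + 4
5 = 1·4 + 1
4 = 4·1 + 0
Back-substitute:
1 = 5 − 4
1 = −9 + 2·5
1 = 2·86 − 19·9
1 = −19·95 + 21·86
1 = 21·276 − 61·95
1 = −61·371 + 82·276
1 = 82·2131 − 471·371
1 = −471·11026 + 2437·2131
1 = 2437·24183 − 5345·11026
1 = −5345·59392 + 13127·24183
So 24183·13127 ≡ 1 (mod 59392), hence d = 13127.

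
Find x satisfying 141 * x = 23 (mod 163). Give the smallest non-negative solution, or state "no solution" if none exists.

36

First find gcd(141, 163):
163 = 1·141 + 22
141 = 6·22 + 9
22 = 2·9 + 4
9 = 2·4 + 1
4 = 4·1 + 0
gcd = 1, so a unique solution mod 163 exists.
Back-substitute for the Bézout coefficients:
1 = 9 − 2·4
1 = −2·22 + 5·9
1 = 5·141 − 32·22
1 = −32·163 + 37·141
So 141·(37) ≡ 1 (mod 163), giving 141⁻¹ ≡ 37.
x ≡ 141⁻¹·23 ≡ 37·23 ≡ 36 (mod 163).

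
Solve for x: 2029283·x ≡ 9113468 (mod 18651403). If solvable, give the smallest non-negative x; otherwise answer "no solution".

First find gcd(2029283, 18651403):
18651403 = 9×2029283 + 387856
2029283 = 5×387856 + 90003
387856 = 4×90003 + 27844
90003 = 3×27844 + 6471
27844 = 4×6471 + 1960
6471 = 3×1960 + 591
1960 = 3×591 + 187
591 = 3×187 + 30
187 = 6×30 + 7
30 = 4×7 + 2
7 = 3×2 + 1
2 = 2×1 + 0
gcd = 1, so a unique solution mod 18651403 exists.
Back-substitute for the Bézout coefficients:
1 = 7 − 3·2
1 = −3·30 + 13·7
1 = 13·187 − 81·30
1 = −81·591 + 256·187
1 = 256·1960 − 849·591
1 = −849·6471 + 2803·1960
1 = 2803·27844 − 12061·6471
1 = −12061·90003 + 38986·27844
1 = 38986·387856 − 168005·90003
1 = −168005·2029283 + 879011·387856
1 = 879011·18651403 − 8079104·2029283
So 2029283·(-8079104) ≡ 1 (mod 18651403), giving 2029283⁻¹ ≡ 10572299.
x ≡ 2029283⁻¹·9113468 ≡ 10572299·9113468 ≡ 14389591 (mod 18651403).

14389591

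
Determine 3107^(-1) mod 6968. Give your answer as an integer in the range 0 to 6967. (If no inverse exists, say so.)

no inverse exists

Euclidean algorithm on 6968, 3107:
6968 = 2×3107 + 754
3107 = 4×754 + 91
754 = 8×91 + 26
91 = 3×26 + 13
26 = 2×13 + 0
Since gcd = 13 > 1, 3107 is not a unit mod 6968.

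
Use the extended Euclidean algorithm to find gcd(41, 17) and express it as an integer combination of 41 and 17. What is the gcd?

1

Euclidean algorithm:
41 = 2×17 + 7
17 = 2×7 + 3
7 = 2×3 + 1
3 = 3×1 + 0
gcd(41, 17) = 1.
Back-substituting:
1 = 7 − 2·3
1 = −2·17 + 5·7
1 = 5·41 − 12·17
So 1 = (5)·41 + (-12)·17.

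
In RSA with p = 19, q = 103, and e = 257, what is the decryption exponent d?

893

φ(n) = (p−1)(q−1) = 18·102 = 1836.
Need d with 257·d ≡ 1 (mod 1836). Apply the extended Euclidean algorithm:
1836 = 7·257 + 37
257 = 6·37 + 35
37 = 1·35 + 2
35 = 17·2 + 1
2 = 2·1 + 0
Back-substitute:
1 = 35 − 17·2
1 = −17·37 + 18·35
1 = 18·257 − 125·37
1 = −125·1836 + 893·257
So 257·893 ≡ 1 (mod 1836), hence d = 893.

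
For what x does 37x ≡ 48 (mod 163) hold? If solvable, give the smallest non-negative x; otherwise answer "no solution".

85

First find gcd(37, 163):
163 = 4*37 + 15
37 = 2*15 + 7
15 = 2*7 + 1
7 = 7*1 + 0
gcd = 1, so a unique solution mod 163 exists.
Back-substitute for the Bézout coefficients:
1 = 15 − 2·7
1 = −2·37 + 5·15
1 = 5·163 − 22·37
So 37·(-22) ≡ 1 (mod 163), giving 37⁻¹ ≡ 141.
x ≡ 37⁻¹·48 ≡ 141·48 ≡ 85 (mod 163).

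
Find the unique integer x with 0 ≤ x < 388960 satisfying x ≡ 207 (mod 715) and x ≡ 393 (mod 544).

376297

Write x = 207 + 715·k. Then 715·k ≡ 393 − 207 ≡ 186 (mod 544).
Need 715⁻¹ mod 544. Extended Euclid on (544, 171):
544 = 3·171 + 31
171 = 5·31 + 16
31 = 1·16 + 15
16 = 1·15 + 1
15 = 15·1 + 0
Back-substitute:
1 = 16 − 15
1 = −31 + 2·16
1 = 2·171 − 11·31
1 = −11·544 + 35·171
715⁻¹ ≡ 35 (mod 544), so k ≡ 35·186 ≡ 526 (mod 544).
x = 207 + 715·526 = 376297.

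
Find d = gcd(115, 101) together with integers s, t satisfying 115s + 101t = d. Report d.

Apply Euclid's algorithm to 115 and 101:
115 = 1·101 + 14
101 = 7·14 + 3
14 = 4·3 + 2
3 = 1·2 + 1
2 = 2·1 + 0
gcd(115, 101) = 1.
Express as a combination:
1 = 3 − 2
1 = −14 + 5·3
1 = 5·101 − 36·14
1 = −36·115 + 41·101
So 1 = (-36)·115 + (41)·101.

1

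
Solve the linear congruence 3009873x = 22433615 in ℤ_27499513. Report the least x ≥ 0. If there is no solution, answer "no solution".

First find gcd(3009873, 27499513):
27499513 = 9·3009873 + 410656
3009873 = 7·410656 + 135281
410656 = 3·135281 + 4813
135281 = 28·4813 + 517
4813 = 9·517 + 160
517 = 3·160 + 37
160 = 4·37 + 12
37 = 3·12 + 1
12 = 12·1 + 0
gcd = 1, so a unique solution mod 27499513 exists.
Back-substitute for the Bézout coefficients:
1 = 37 − 3·12
1 = −3·160 + 13·37
1 = 13·517 − 42·160
1 = −42·4813 + 391·517
1 = 391·135281 − 10990·4813
1 = −10990·410656 + 33361·135281
1 = 33361·3009873 − 244517·410656
1 = −244517·27499513 + 2234014·3009873
So 3009873·(2234014) ≡ 1 (mod 27499513), giving 3009873⁻¹ ≡ 2234014.
x ≡ 3009873⁻¹·22433615 ≡ 2234014·22433615 ≡ 23013 (mod 27499513).

23013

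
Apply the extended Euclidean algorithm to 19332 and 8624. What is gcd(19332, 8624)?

Repeated division:
19332 = 2×8624 + 2084
8624 = 4×2084 + 288
2084 = 7×288 + 68
288 = 4×68 + 16
68 = 4×16 + 4
16 = 4×4 + 0
gcd(19332, 8624) = 4.
Express as a combination:
4 = 68 − 4·16
4 = −4·288 + 17·68
4 = 17·2084 − 123·288
4 = −123·8624 + 509·2084
4 = 509·19332 − 1141·8624
So 4 = (509)·19332 + (-1141)·8624.

4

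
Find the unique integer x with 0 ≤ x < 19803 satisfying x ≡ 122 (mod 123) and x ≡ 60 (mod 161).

5534

Write x = 122 + 123·k. Then 123·k ≡ 60 − 122 ≡ 99 (mod 161).
Need 123⁻¹ mod 161. Extended Euclid on (161, 123):
161 = 1×123 + 38
123 = 3×38 + 9
38 = 4×9 + 2
9 = 4×2 + 1
2 = 2×1 + 0
Back-substitute:
1 = 9 − 4·2
1 = −4·38 + 17·9
1 = 17·123 − 55·38
1 = −55·161 + 72·123
123⁻¹ ≡ 72 (mod 161), so k ≡ 72·99 ≡ 44 (mod 161).
x = 122 + 123·44 = 5534.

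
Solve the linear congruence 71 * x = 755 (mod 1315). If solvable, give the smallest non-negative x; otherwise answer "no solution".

First find gcd(71, 1315):
1315 = 18*71 + 37
71 = 1*37 + 34
37 = 1*34 + 3
34 = 11*3 + 1
3 = 3*1 + 0
gcd = 1, so a unique solution mod 1315 exists.
Back-substitute for the Bézout coefficients:
1 = 34 − 11·3
1 = −11·37 + 12·34
1 = 12·71 − 23·37
1 = −23·1315 + 426·71
So 71·(426) ≡ 1 (mod 1315), giving 71⁻¹ ≡ 426.
x ≡ 71⁻¹·755 ≡ 426·755 ≡ 770 (mod 1315).

770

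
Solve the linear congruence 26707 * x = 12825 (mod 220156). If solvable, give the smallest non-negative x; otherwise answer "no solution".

First find gcd(26707, 220156):
220156 = 8·26707 + 6500
26707 = 4·6500 + 707
6500 = 9·707 + 137
707 = 5·137 + 22
137 = 6·22 + 5
22 = 4·5 + 2
5 = 2·2 + 1
2 = 2·1 + 0
gcd = 1, so a unique solution mod 220156 exists.
Back-substitute for the Bézout coefficients:
1 = 5 − 2·2
1 = −2·22 + 9·5
1 = 9·137 − 56·22
1 = −56·707 + 289·137
1 = 289·6500 − 2657·707
1 = −2657·26707 + 10917·6500
1 = 10917·220156 − 89993·26707
So 26707·(-89993) ≡ 1 (mod 220156), giving 26707⁻¹ ≡ 130163.
x ≡ 26707⁻¹·12825 ≡ 130163·12825 ≡ 117683 (mod 220156).

117683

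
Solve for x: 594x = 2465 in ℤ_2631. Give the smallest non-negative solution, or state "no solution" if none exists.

gcd(594, 2631):
2631 = 4·594 + 255
594 = 2·255 + 84
255 = 3·84 + 3
84 = 28·3 + 0
gcd = 3, but 3 ∤ 2465, so the congruence has no solution.

no solution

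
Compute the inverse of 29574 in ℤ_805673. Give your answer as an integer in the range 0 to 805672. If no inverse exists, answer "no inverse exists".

gcd(805673, 29574) by repeated division:
805673 = 27×29574 + 7175
29574 = 4×7175 + 874
7175 = 8×874 + 183
874 = 4×183 + 142
183 = 1×142 + 41
142 = 3×41 + 19
41 = 2×19 + 3
19 = 6×3 + 1
3 = 3×1 + 0
The gcd is 1. Working backward:
1 = 19 − 6·3
1 = −6·41 + 13·19
1 = 13·142 − 45·41
1 = −45·183 + 58·142
1 = 58·874 − 277·183
1 = −277·7175 + 2274·874
1 = 2274·29574 − 9373·7175
1 = −9373·805673 + 255345·29574
So 29574·255345 ≡ 1 (mod 805673).

255345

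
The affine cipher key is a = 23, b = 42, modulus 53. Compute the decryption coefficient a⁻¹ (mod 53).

30

Apply the Euclidean algorithm to 53 and 23:
53 = 2*23 + 7
23 = 3*7 + 2
7 = 3*2 + 1
2 = 2*1 + 0
gcd = 1, so the inverse exists. Back-substitute:
1 = 7 − 3·2
1 = −3·23 + 10·7
1 = 10·53 − 23·23
So 23·(-23) ≡ 1 (mod 53), and -23 ≡ 30 (mod 53).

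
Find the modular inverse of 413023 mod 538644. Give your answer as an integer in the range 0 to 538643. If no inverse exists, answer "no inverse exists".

15775

Extended Euclidean algorithm:
538644 = 1·413023 + 125621
413023 = 3·125621 + 36160
125621 = 3·36160 + 17141
36160 = 2·17141 + 1878
17141 = 9·1878 + 239
1878 = 7·239 + 205
239 = 1·205 + 34
205 = 6·34 + 1
34 = 34·1 + 0
Since gcd(413023, 538644) = 1, back-substitute to write 1 as a combination:
1 = 205 − 6·34
1 = −6·239 + 7·205
1 = 7·1878 − 55·239
1 = −55·17141 + 502·1878
1 = 502·36160 − 1059·17141
1 = −1059·125621 + 3679·36160
1 = 3679·413023 − 12096·125621
1 = −12096·538644 + 15775·413023
So 413023·15775 ≡ 1 (mod 538644).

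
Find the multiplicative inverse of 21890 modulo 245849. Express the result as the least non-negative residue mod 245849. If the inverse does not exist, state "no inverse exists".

Run Euclid on (245849, 21890):
245849 = 11×21890 + 5059
21890 = 4×5059 + 1654
5059 = 3×1654 + 97
1654 = 17×97 + 5
97 = 19×5 + 2
5 = 2×2 + 1
2 = 2×1 + 0
The gcd is 1. Working backward:
1 = 5 − 2·2
1 = −2·97 + 39·5
1 = 39·1654 − 665·97
1 = −665·5059 + 2034·1654
1 = 2034·21890 − 8801·5059
1 = −8801·245849 + 98845·21890
So 21890·98845 ≡ 1 (mod 245849).

98845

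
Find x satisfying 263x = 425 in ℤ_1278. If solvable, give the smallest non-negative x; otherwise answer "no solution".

First find gcd(263, 1278):
1278 = 4*263 + 226
263 = 1*226 + 37
226 = 6*37 + 4
37 = 9*4 + 1
4 = 4*1 + 0
gcd = 1, so a unique solution mod 1278 exists.
Back-substitute for the Bézout coefficients:
1 = 37 − 9·4
1 = −9·226 + 55·37
1 = 55·263 − 64·226
1 = −64·1278 + 311·263
So 263·(311) ≡ 1 (mod 1278), giving 263⁻¹ ≡ 311.
x ≡ 263⁻¹·425 ≡ 311·425 ≡ 541 (mod 1278).

541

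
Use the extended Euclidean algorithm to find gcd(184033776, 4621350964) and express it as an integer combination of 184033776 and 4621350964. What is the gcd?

Repeated division:
4621350964 = 25×184033776 + 20506564
184033776 = 8×20506564 + 19981264
20506564 = 1×19981264 + 525300
19981264 = 38×525300 + 19864
525300 = 26×19864 + 8836
19864 = 2×8836 + 2192
8836 = 4×2192 + 68
2192 = 32×68 + 16
68 = 4×16 + 4
16 = 4×4 + 0
gcd(184033776, 4621350964) = 4.
Working backward:
4 = 68 − 4·16
4 = −4·2192 + 129·68
4 = 129·8836 − 520·2192
4 = −520·19864 + 1169·8836
4 = 1169·525300 − 30914·19864
4 = −30914·19981264 + 1175901·525300
4 = 1175901·20506564 − 1206815·19981264
4 = −1206815·184033776 + 10830421·20506564
4 = 10830421·4621350964 − 271967340·184033776
So 4 = (10830421)·4621350964 + (-271967340)·184033776.

4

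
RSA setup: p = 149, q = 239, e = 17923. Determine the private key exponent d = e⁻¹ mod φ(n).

φ(n) = (p−1)(q−1) = 148·238 = 35224.
Need d with 17923·d ≡ 1 (mod 35224). Apply the extended Euclidean algorithm:
35224 = 1·17923 + 17301
17923 = 1·17301 + 622
17301 = 27·622 + 507
622 = 1·507 + 115
507 = 4·115 + 47
115 = 2·47 + 21
47 = 2·21 + 5
21 = 4·5 + 1
5 = 5·1 + 0
Back-substitute:
1 = 21 − 4·5
1 = −4·47 + 9·21
1 = 9·115 − 22·47
1 = −22·507 + 97·115
1 = 97·622 − 119·507
1 = −119·17301 + 3310·622
1 = 3310·17923 − 3429·17301
1 = −3429·35224 + 6739·17923
So 17923·6739 ≡ 1 (mod 35224), hence d = 6739.

6739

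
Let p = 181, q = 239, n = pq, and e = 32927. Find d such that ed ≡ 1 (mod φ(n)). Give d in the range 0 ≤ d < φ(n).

6383

φ(n) = (p−1)(q−1) = 180·238 = 42840.
Need d with 32927·d ≡ 1 (mod 42840). Apply the extended Euclidean algorithm:
42840 = 1·32927 + 9913
32927 = 3·9913 + 3188
9913 = 3·3188 + 349
3188 = 9·349 + 47
349 = 7·47 + 20
47 = 2·20 + 7
20 = 2·7 + 6
7 = 1·6 + 1
6 = 6·1 + 0
Back-substitute:
1 = 7 − 6
1 = −20 + 3·7
1 = 3·47 − 7·20
1 = −7·349 + 52·47
1 = 52·3188 − 475·349
1 = −475·9913 + 1477·3188
1 = 1477·32927 − 4906·9913
1 = −4906·42840 + 6383·32927
So 32927·6383 ≡ 1 (mod 42840), hence d = 6383.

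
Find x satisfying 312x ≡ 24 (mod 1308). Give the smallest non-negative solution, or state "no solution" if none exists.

42

First find gcd(312, 1308):
1308 = 4·312 + 60
312 = 5·60 + 12
60 = 5·12 + 0
gcd = 12 and 12 | 24, so solutions exist. Divide through by 12: 26x ≡ 2 (mod 109).
Now find 26⁻¹ mod 109:
109 = 4*26 + 5
26 = 5*5 + 1
5 = 5*1 + 0
Back-substitute:
1 = 26 − 5·5
1 = −5·109 + 21·26
So 26⁻¹ ≡ 21 (mod 109).
Then x ≡ 21·2 ≡ 42 (mod 109); the smallest non-negative solution is x = 42.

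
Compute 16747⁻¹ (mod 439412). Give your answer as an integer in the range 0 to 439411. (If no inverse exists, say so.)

Run Euclid on (439412, 16747):
439412 = 26·16747 + 3990
16747 = 4·3990 + 787
3990 = 5·787 + 55
787 = 14·55 + 17
55 = 3·17 + 4
17 = 4·4 + 1
4 = 4·1 + 0
gcd = 1, so the inverse exists. Back-substitute:
1 = 17 − 4·4
1 = −4·55 + 13·17
1 = 13·787 − 186·55
1 = −186·3990 + 943·787
1 = 943·16747 − 3958·3990
1 = −3958·439412 + 103851·16747
So 16747·103851 ≡ 1 (mod 439412).

103851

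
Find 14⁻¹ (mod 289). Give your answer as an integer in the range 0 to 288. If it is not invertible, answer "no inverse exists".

62

Apply the Euclidean algorithm to 289 and 14:
289 = 20*14 + 9
14 = 1*9 + 5
9 = 1*5 + 4
5 = 1*4 + 1
4 = 4*1 + 0
The gcd is 1. Working backward:
1 = 5 − 4
1 = −9 + 2·5
1 = 2·14 − 3·9
1 = −3·289 + 62·14
So 14·62 ≡ 1 (mod 289).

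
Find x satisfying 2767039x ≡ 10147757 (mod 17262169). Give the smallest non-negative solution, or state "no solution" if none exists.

First find gcd(2767039, 17262169):
17262169 = 6·2767039 + 659935
2767039 = 4·659935 + 127299
659935 = 5·127299 + 23440
127299 = 5·23440 + 10099
23440 = 2·10099 + 3242
10099 = 3·3242 + 373
3242 = 8·373 + 258
373 = 1·258 + 115
258 = 2·115 + 28
115 = 4·28 + 3
28 = 9·3 + 1
3 = 3·1 + 0
gcd = 1, so a unique solution mod 17262169 exists.
Back-substitute for the Bézout coefficients:
1 = 28 − 9·3
1 = −9·115 + 37·28
1 = 37·258 − 83·115
1 = −83·373 + 120·258
1 = 120·3242 − 1043·373
1 = −1043·10099 + 3249·3242
1 = 3249·23440 − 7541·10099
1 = −7541·127299 + 40954·23440
1 = 40954·659935 − 212311·127299
1 = −212311·2767039 + 890198·659935
1 = 890198·17262169 − 5553499·2767039
So 2767039·(-5553499) ≡ 1 (mod 17262169), giving 2767039⁻¹ ≡ 11708670.
x ≡ 2767039⁻¹·10147757 ≡ 11708670·10147757 ≡ 3112191 (mod 17262169).

3112191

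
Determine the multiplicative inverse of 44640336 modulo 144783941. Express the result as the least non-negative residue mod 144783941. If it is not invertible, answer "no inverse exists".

111343056

gcd(144783941, 44640336) by repeated division:
144783941 = 3×44640336 + 10862933
44640336 = 4×10862933 + 1188604
10862933 = 9×1188604 + 165497
1188604 = 7×165497 + 30125
165497 = 5×30125 + 14872
30125 = 2×14872 + 381
14872 = 39×381 + 13
381 = 29×13 + 4
13 = 3×4 + 1
4 = 4×1 + 0
The gcd is 1. Working backward:
1 = 13 − 3·4
1 = −3·381 + 88·13
1 = 88·14872 − 3435·381
1 = −3435·30125 + 6958·14872
1 = 6958·165497 − 38225·30125
1 = −38225·1188604 + 274533·165497
1 = 274533·10862933 − 2509022·1188604
1 = −2509022·44640336 + 10310621·10862933
1 = 10310621·144783941 − 33440885·44640336
So 44640336·(-33440885) ≡ 1 (mod 144783941), and -33440885 ≡ 111343056 (mod 144783941).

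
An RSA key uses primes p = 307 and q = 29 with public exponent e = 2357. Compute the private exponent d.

φ(n) = (p−1)(q−1) = 306·28 = 8568.
Need d with 2357·d ≡ 1 (mod 8568). Apply the extended Euclidean algorithm:
8568 = 3*2357 + 1497
2357 = 1*1497 + 860
1497 = 1*860 + 637
860 = 1*637 + 223
637 = 2*223 + 191
223 = 1*191 + 32
191 = 5*32 + 31
32 = 1*31 + 1
31 = 31*1 + 0
Back-substitute:
1 = 32 − 31
1 = −191 + 6·32
1 = 6·223 − 7·191
1 = −7·637 + 20·223
1 = 20·860 − 27·637
1 = −27·1497 + 47·860
1 = 47·2357 − 74·1497
1 = −74·8568 + 269·2357
So 2357·269 ≡ 1 (mod 8568), hence d = 269.

269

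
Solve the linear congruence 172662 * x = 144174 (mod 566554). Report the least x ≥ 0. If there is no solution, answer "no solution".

39711

First find gcd(172662, 566554):
566554 = 3*172662 + 48568
172662 = 3*48568 + 26958
48568 = 1*26958 + 21610
26958 = 1*21610 + 5348
21610 = 4*5348 + 218
5348 = 24*218 + 116
218 = 1*116 + 102
116 = 1*102 + 14
102 = 7*14 + 4
14 = 3*4 + 2
4 = 2*2 + 0
gcd = 2 and 2 | 144174, so solutions exist. Divide through by 2: 86331x ≡ 72087 (mod 283277).
Now find 86331⁻¹ mod 283277:
283277 = 3*86331 + 24284
86331 = 3*24284 + 13479
24284 = 1*13479 + 10805
13479 = 1*10805 + 2674
10805 = 4*2674 + 109
2674 = 24*109 + 58
109 = 1*58 + 51
58 = 1*51 + 7
51 = 7*7 + 2
7 = 3*2 + 1
2 = 2*1 + 0
Back-substitute:
1 = 7 − 3·2
1 = −3·51 + 22·7
1 = 22·58 − 25·51
1 = −25·109 + 47·58
1 = 47·2674 − 1153·109
1 = −1153·10805 + 4659·2674
1 = 4659·13479 − 5812·10805
1 = −5812·24284 + 10471·13479
1 = 10471·86331 − 37225·24284
1 = −37225·283277 + 122146·86331
So 86331⁻¹ ≡ 122146 (mod 283277).
Then x ≡ 122146·72087 ≡ 39711 (mod 283277); the smallest non-negative solution is x = 39711.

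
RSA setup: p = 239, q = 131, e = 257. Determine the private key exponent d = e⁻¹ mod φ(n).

φ(n) = (p−1)(q−1) = 238·130 = 30940.
Need d with 257·d ≡ 1 (mod 30940). Apply the extended Euclidean algorithm:
30940 = 120·257 + 100
257 = 2·100 + 57
100 = 1·57 + 43
57 = 1·43 + 14
43 = 3·14 + 1
14 = 14·1 + 0
Back-substitute:
1 = 43 − 3·14
1 = −3·57 + 4·43
1 = 4·100 − 7·57
1 = −7·257 + 18·100
1 = 18·30940 − 2167·257
So 257·(-2167) ≡ 1 (mod 30940), hence d ≡ -2167 ≡ 28773 (mod 30940).

28773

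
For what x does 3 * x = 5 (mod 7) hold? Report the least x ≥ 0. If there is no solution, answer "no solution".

4

First find gcd(3, 7):
7 = 2×3 + 1
3 = 3×1 + 0
gcd = 1, so a unique solution mod 7 exists.
Back-substitute for the Bézout coefficients:
1 = 7 − 2·3
So 3·(-2) ≡ 1 (mod 7), giving 3⁻¹ ≡ 5.
x ≡ 3⁻¹·5 ≡ 5·5 ≡ 4 (mod 7).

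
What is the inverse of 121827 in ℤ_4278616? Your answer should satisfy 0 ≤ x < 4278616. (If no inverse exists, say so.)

gcd(4278616, 121827) by repeated division:
4278616 = 35·121827 + 14671
121827 = 8·14671 + 4459
14671 = 3·4459 + 1294
4459 = 3·1294 + 577
1294 = 2·577 + 140
577 = 4·140 + 17
140 = 8·17 + 4
17 = 4·4 + 1
4 = 4·1 + 0
Since gcd(121827, 4278616) = 1, back-substitute to write 1 as a combination:
1 = 17 − 4·4
1 = −4·140 + 33·17
1 = 33·577 − 136·140
1 = −136·1294 + 305·577
1 = 305·4459 − 1051·1294
1 = −1051·14671 + 3458·4459
1 = 3458·121827 − 28715·14671
1 = −28715·4278616 + 1008483·121827
So 121827·1008483 ≡ 1 (mod 4278616).

1008483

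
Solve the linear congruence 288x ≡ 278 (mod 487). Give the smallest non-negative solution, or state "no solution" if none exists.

444

First find gcd(288, 487):
487 = 1*288 + 199
288 = 1*199 + 89
199 = 2*89 + 21
89 = 4*21 + 5
21 = 4*5 + 1
5 = 5*1 + 0
gcd = 1, so a unique solution mod 487 exists.
Back-substitute for the Bézout coefficients:
1 = 21 − 4·5
1 = −4·89 + 17·21
1 = 17·199 − 38·89
1 = −38·288 + 55·199
1 = 55·487 − 93·288
So 288·(-93) ≡ 1 (mod 487), giving 288⁻¹ ≡ 394.
x ≡ 288⁻¹·278 ≡ 394·278 ≡ 444 (mod 487).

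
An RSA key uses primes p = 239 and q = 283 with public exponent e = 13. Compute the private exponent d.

46465

φ(n) = (p−1)(q−1) = 238·282 = 67116.
Need d with 13·d ≡ 1 (mod 67116). Apply the extended Euclidean algorithm:
67116 = 5162·13 + 10
13 = 1·10 + 3
10 = 3·3 + 1
3 = 3·1 + 0
Back-substitute:
1 = 10 − 3·3
1 = −3·13 + 4·10
1 = 4·67116 − 20651·13
So 13·(-20651) ≡ 1 (mod 67116), hence d ≡ -20651 ≡ 46465 (mod 67116).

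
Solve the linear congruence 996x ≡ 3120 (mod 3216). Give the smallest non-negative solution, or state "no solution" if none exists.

100

First find gcd(996, 3216):
3216 = 3·996 + 228
996 = 4·228 + 84
228 = 2·84 + 60
84 = 1·60 + 24
60 = 2·24 + 12
24 = 2·12 + 0
gcd = 12 and 12 | 3120, so solutions exist. Divide through by 12: 83x ≡ 260 (mod 268).
Now find 83⁻¹ mod 268:
268 = 3·83 + 19
83 = 4·19 + 7
19 = 2·7 + 5
7 = 1·5 + 2
5 = 2·2 + 1
2 = 2·1 + 0
Back-substitute:
1 = 5 − 2·2
1 = −2·7 + 3·5
1 = 3·19 − 8·7
1 = −8·83 + 35·19
1 = 35·268 − 113·83
So 83·(-113) ≡ 1 (mod 268), i.e. 83⁻¹ ≡ 155.
Then x ≡ 155·260 ≡ 100 (mod 268); the smallest non-negative solution is x = 100.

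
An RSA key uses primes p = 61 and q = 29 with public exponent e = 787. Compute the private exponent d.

523

φ(n) = (p−1)(q−1) = 60·28 = 1680.
Need d with 787·d ≡ 1 (mod 1680). Apply the extended Euclidean algorithm:
1680 = 2×787 + 106
787 = 7×106 + 45
106 = 2×45 + 16
45 = 2×16 + 13
16 = 1×13 + 3
13 = 4×3 + 1
3 = 3×1 + 0
Back-substitute:
1 = 13 − 4·3
1 = −4·16 + 5·13
1 = 5·45 − 14·16
1 = −14·106 + 33·45
1 = 33·787 − 245·106
1 = −245·1680 + 523·787
So 787·523 ≡ 1 (mod 1680), hence d = 523.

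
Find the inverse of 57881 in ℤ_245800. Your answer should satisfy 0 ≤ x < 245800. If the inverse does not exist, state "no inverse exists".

44921

Extended Euclidean algorithm:
245800 = 4*57881 + 14276
57881 = 4*14276 + 777
14276 = 18*777 + 290
777 = 2*290 + 197
290 = 1*197 + 93
197 = 2*93 + 11
93 = 8*11 + 5
11 = 2*5 + 1
5 = 5*1 + 0
Since gcd(57881, 245800) = 1, back-substitute to write 1 as a combination:
1 = 11 − 2·5
1 = −2·93 + 17·11
1 = 17·197 − 36·93
1 = −36·290 + 53·197
1 = 53·777 − 142·290
1 = −142·14276 + 2609·777
1 = 2609·57881 − 10578·14276
1 = −10578·245800 + 44921·57881
So 57881·44921 ≡ 1 (mod 245800).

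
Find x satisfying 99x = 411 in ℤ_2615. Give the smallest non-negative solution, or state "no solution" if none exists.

1589

First find gcd(99, 2615):
2615 = 26*99 + 41
99 = 2*41 + 17
41 = 2*17 + 7
17 = 2*7 + 3
7 = 2*3 + 1
3 = 3*1 + 0
gcd = 1, so a unique solution mod 2615 exists.
Back-substitute for the Bézout coefficients:
1 = 7 − 2·3
1 = −2·17 + 5·7
1 = 5·41 − 12·17
1 = −12·99 + 29·41
1 = 29·2615 − 766·99
So 99·(-766) ≡ 1 (mod 2615), giving 99⁻¹ ≡ 1849.
x ≡ 99⁻¹·411 ≡ 1849·411 ≡ 1589 (mod 2615).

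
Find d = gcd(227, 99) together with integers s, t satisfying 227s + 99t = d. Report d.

1

Apply Euclid's algorithm to 227 and 99:
227 = 2·99 + 29
99 = 3·29 + 12
29 = 2·12 + 5
12 = 2·5 + 2
5 = 2·2 + 1
2 = 2·1 + 0
gcd(227, 99) = 1.
Back-substituting:
1 = 5 − 2·2
1 = −2·12 + 5·5
1 = 5·29 − 12·12
1 = −12·99 + 41·29
1 = 41·227 − 94·99
So 1 = (41)·227 + (-94)·99.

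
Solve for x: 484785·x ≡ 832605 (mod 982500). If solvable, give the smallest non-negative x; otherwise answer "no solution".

First find gcd(484785, 982500):
982500 = 2*484785 + 12930
484785 = 37*12930 + 6375
12930 = 2*6375 + 180
6375 = 35*180 + 75
180 = 2*75 + 30
75 = 2*30 + 15
30 = 2*15 + 0
gcd = 15 and 15 | 832605, so solutions exist. Divide through by 15: 32319x ≡ 55507 (mod 65500).
Now find 32319⁻¹ mod 65500:
65500 = 2×32319 + 862
32319 = 37×862 + 425
862 = 2×425 + 12
425 = 35×12 + 5
12 = 2×5 + 2
5 = 2×2 + 1
2 = 2×1 + 0
Back-substitute:
1 = 5 − 2·2
1 = −2·12 + 5·5
1 = 5·425 − 177·12
1 = −177·862 + 359·425
1 = 359·32319 − 13460·862
1 = −13460·65500 + 27279·32319
So 32319⁻¹ ≡ 27279 (mod 65500).
Then x ≡ 27279·55507 ≡ 11953 (mod 65500); the smallest non-negative solution is x = 11953.

11953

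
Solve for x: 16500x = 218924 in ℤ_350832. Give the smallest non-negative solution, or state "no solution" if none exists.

gcd(16500, 350832):
350832 = 21*16500 + 4332
16500 = 3*4332 + 3504
4332 = 1*3504 + 828
3504 = 4*828 + 192
828 = 4*192 + 60
192 = 3*60 + 12
60 = 5*12 + 0
gcd = 12, but 12 ∤ 218924, so the congruence has no solution.

no solution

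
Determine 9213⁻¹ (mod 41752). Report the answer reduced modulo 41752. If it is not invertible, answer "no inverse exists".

Apply the Euclidean algorithm to 41752 and 9213:
41752 = 4*9213 + 4900
9213 = 1*4900 + 4313
4900 = 1*4313 + 587
4313 = 7*587 + 204
587 = 2*204 + 179
204 = 1*179 + 25
179 = 7*25 + 4
25 = 6*4 + 1
4 = 4*1 + 0
gcd = 1, so the inverse exists. Back-substitute:
1 = 25 − 6·4
1 = −6·179 + 43·25
1 = 43·204 − 49·179
1 = −49·587 + 141·204
1 = 141·4313 − 1036·587
1 = −1036·4900 + 1177·4313
1 = 1177·9213 − 2213·4900
1 = −2213·41752 + 10029·9213
So 9213·10029 ≡ 1 (mod 41752).

10029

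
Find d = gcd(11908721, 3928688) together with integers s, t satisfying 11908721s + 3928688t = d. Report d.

Euclidean algorithm:
11908721 = 3×3928688 + 122657
3928688 = 32×122657 + 3664
122657 = 33×3664 + 1745
3664 = 2×1745 + 174
1745 = 10×174 + 5
174 = 34×5 + 4
5 = 1×4 + 1
4 = 4×1 + 0
gcd(11908721, 3928688) = 1.
Express as a combination:
1 = 5 − 4
1 = −174 + 35·5
1 = 35·1745 − 351·174
1 = −351·3664 + 737·1745
1 = 737·122657 − 24672·3664
1 = −24672·3928688 + 790241·122657
1 = 790241·11908721 − 2395395·3928688
So 1 = (790241)·11908721 + (-2395395)·3928688.

1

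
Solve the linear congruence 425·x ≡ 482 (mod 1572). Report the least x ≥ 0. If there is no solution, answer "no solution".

First find gcd(425, 1572):
1572 = 3*425 + 297
425 = 1*297 + 128
297 = 2*128 + 41
128 = 3*41 + 5
41 = 8*5 + 1
5 = 5*1 + 0
gcd = 1, so a unique solution mod 1572 exists.
Back-substitute for the Bézout coefficients:
1 = 41 − 8·5
1 = −8·128 + 25·41
1 = 25·297 − 58·128
1 = −58·425 + 83·297
1 = 83·1572 − 307·425
So 425·(-307) ≡ 1 (mod 1572), giving 425⁻¹ ≡ 1265.
x ≡ 425⁻¹·482 ≡ 1265·482 ≡ 1366 (mod 1572).

1366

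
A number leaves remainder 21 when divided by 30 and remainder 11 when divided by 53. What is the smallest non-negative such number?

Write x = 21 + 30·k. Then 30·k ≡ 11 − 21 ≡ 43 (mod 53).
Need 30⁻¹ mod 53. Extended Euclid on (53, 30):
53 = 1·30 + 23
30 = 1·23 + 7
23 = 3·7 + 2
7 = 3·2 + 1
2 = 2·1 + 0
Back-substitute:
1 = 7 − 3·2
1 = −3·23 + 10·7
1 = 10·30 − 13·23
1 = −13·53 + 23·30
30⁻¹ ≡ 23 (mod 53), so k ≡ 23·43 ≡ 35 (mod 53).
x = 21 + 30·35 = 1071.

1071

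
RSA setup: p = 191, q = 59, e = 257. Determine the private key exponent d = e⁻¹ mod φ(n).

φ(n) = (p−1)(q−1) = 190·58 = 11020.
Need d with 257·d ≡ 1 (mod 11020). Apply the extended Euclidean algorithm:
11020 = 42·257 + 226
257 = 1·226 + 31
226 = 7·31 + 9
31 = 3·9 + 4
9 = 2·4 + 1
4 = 4·1 + 0
Back-substitute:
1 = 9 − 2·4
1 = −2·31 + 7·9
1 = 7·226 − 51·31
1 = −51·257 + 58·226
1 = 58·11020 − 2487·257
So 257·(-2487) ≡ 1 (mod 11020), hence d ≡ -2487 ≡ 8533 (mod 11020).

8533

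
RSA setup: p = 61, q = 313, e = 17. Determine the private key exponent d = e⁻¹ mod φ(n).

12113

φ(n) = (p−1)(q−1) = 60·312 = 18720.
Need d with 17·d ≡ 1 (mod 18720). Apply the extended Euclidean algorithm:
18720 = 1101·17 + 3
17 = 5·3 + 2
3 = 1·2 + 1
2 = 2·1 + 0
Back-substitute:
1 = 3 − 2
1 = −17 + 6·3
1 = 6·18720 − 6607·17
So 17·(-6607) ≡ 1 (mod 18720), hence d ≡ -6607 ≡ 12113 (mod 18720).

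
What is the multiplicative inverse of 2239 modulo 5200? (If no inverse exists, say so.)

4559

gcd(5200, 2239) by repeated division:
5200 = 2·2239 + 722
2239 = 3·722 + 73
722 = 9·73 + 65
73 = 1·65 + 8
65 = 8·8 + 1
8 = 8·1 + 0
The gcd is 1. Working backward:
1 = 65 − 8·8
1 = −8·73 + 9·65
1 = 9·722 − 89·73
1 = −89·2239 + 276·722
1 = 276·5200 − 641·2239
Thus 2239·(-641) ≡ 1 (mod 5200); reducing, -641 mod 5200 = 4559.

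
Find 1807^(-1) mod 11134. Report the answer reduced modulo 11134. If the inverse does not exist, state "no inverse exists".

8503

Run Euclid on (11134, 1807):
11134 = 6·1807 + 292
1807 = 6·292 + 55
292 = 5·55 + 17
55 = 3·17 + 4
17 = 4·4 + 1
4 = 4·1 + 0
Since gcd(1807, 11134) = 1, back-substitute to write 1 as a combination:
1 = 17 − 4·4
1 = −4·55 + 13·17
1 = 13·292 − 69·55
1 = −69·1807 + 427·292
1 = 427·11134 − 2631·1807
Hence 1807⁻¹ ≡ -2631 ≡ 8503 (mod 11134).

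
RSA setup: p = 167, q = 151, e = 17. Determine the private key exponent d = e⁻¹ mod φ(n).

10253

φ(n) = (p−1)(q−1) = 166·150 = 24900.
Need d with 17·d ≡ 1 (mod 24900). Apply the extended Euclidean algorithm:
24900 = 1464×17 + 12
17 = 1×12 + 5
12 = 2×5 + 2
5 = 2×2 + 1
2 = 2×1 + 0
Back-substitute:
1 = 5 − 2·2
1 = −2·12 + 5·5
1 = 5·17 − 7·12
1 = −7·24900 + 10253·17
So 17·10253 ≡ 1 (mod 24900), hence d = 10253.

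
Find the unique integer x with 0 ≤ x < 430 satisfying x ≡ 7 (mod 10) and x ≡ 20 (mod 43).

407

Write x = 7 + 10·k. Then 10·k ≡ 20 − 7 ≡ 13 (mod 43).
Need 10⁻¹ mod 43. Extended Euclid on (43, 10):
43 = 4·10 + 3
10 = 3·3 + 1
3 = 3·1 + 0
Back-substitute:
1 = 10 − 3·3
1 = −3·43 + 13·10
10⁻¹ ≡ 13 (mod 43), so k ≡ 13·13 ≡ 40 (mod 43).
x = 7 + 10·40 = 407.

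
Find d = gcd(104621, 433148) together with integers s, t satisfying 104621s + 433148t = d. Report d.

1

Repeated division:
433148 = 4*104621 + 14664
104621 = 7*14664 + 1973
14664 = 7*1973 + 853
1973 = 2*853 + 267
853 = 3*267 + 52
267 = 5*52 + 7
52 = 7*7 + 3
7 = 2*3 + 1
3 = 3*1 + 0
gcd(104621, 433148) = 1.
Back-substituting:
1 = 7 − 2·3
1 = −2·52 + 15·7
1 = 15·267 − 77·52
1 = −77·853 + 246·267
1 = 246·1973 − 569·853
1 = −569·14664 + 4229·1973
1 = 4229·104621 − 30172·14664
1 = −30172·433148 + 124917·104621
So 1 = (-30172)·433148 + (124917)·104621.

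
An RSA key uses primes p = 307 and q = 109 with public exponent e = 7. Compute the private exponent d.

28327

φ(n) = (p−1)(q−1) = 306·108 = 33048.
Need d with 7·d ≡ 1 (mod 33048). Apply the extended Euclidean algorithm:
33048 = 4721×7 + 1
7 = 7×1 + 0
Back-substitute:
1 = 33048 − 4721·7
So 7·(-4721) ≡ 1 (mod 33048), hence d ≡ -4721 ≡ 28327 (mod 33048).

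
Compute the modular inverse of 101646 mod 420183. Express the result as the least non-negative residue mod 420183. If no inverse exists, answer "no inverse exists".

no inverse exists

Euclidean algorithm on 420183, 101646:
420183 = 4×101646 + 13599
101646 = 7×13599 + 6453
13599 = 2×6453 + 693
6453 = 9×693 + 216
693 = 3×216 + 45
216 = 4×45 + 36
45 = 1×36 + 9
36 = 4×9 + 0
The gcd is 9, not 1, hence no inverse exists.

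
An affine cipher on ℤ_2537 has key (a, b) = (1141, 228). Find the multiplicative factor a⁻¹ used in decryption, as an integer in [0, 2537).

1950

Apply the Euclidean algorithm to 2537 and 1141:
2537 = 2×1141 + 255
1141 = 4×255 + 121
255 = 2×121 + 13
121 = 9×13 + 4
13 = 3×4 + 1
4 = 4×1 + 0
gcd = 1, so the inverse exists. Back-substitute:
1 = 13 − 3·4
1 = −3·121 + 28·13
1 = 28·255 − 59·121
1 = −59·1141 + 264·255
1 = 264·2537 − 587·1141
So 1141·(-587) ≡ 1 (mod 2537), and -587 ≡ 1950 (mod 2537).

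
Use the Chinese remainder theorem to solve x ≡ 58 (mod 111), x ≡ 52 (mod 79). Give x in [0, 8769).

7162

Write x = 58 + 111·k. Then 111·k ≡ 52 − 58 ≡ 73 (mod 79).
Need 111⁻¹ mod 79. Extended Euclid on (79, 32):
79 = 2×32 + 15
32 = 2×15 + 2
15 = 7×2 + 1
2 = 2×1 + 0
Back-substitute:
1 = 15 − 7·2
1 = −7·32 + 15·15
1 = 15·79 − 37·32
111⁻¹ ≡ 42 (mod 79), so k ≡ 42·73 ≡ 64 (mod 79).
x = 58 + 111·64 = 7162.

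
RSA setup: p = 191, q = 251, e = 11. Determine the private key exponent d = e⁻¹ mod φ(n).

21591

φ(n) = (p−1)(q−1) = 190·250 = 47500.
Need d with 11·d ≡ 1 (mod 47500). Apply the extended Euclidean algorithm:
47500 = 4318*11 + 2
11 = 5*2 + 1
2 = 2*1 + 0
Back-substitute:
1 = 11 − 5·2
1 = −5·47500 + 21591·11
So 11·21591 ≡ 1 (mod 47500), hence d = 21591.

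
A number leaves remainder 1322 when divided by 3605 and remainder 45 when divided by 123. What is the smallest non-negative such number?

8532

Write x = 1322 + 3605·k. Then 3605·k ≡ 45 − 1322 ≡ 76 (mod 123).
Need 3605⁻¹ mod 123. Extended Euclid on (123, 38):
123 = 3*38 + 9
38 = 4*9 + 2
9 = 4*2 + 1
2 = 2*1 + 0
Back-substitute:
1 = 9 − 4·2
1 = −4·38 + 17·9
1 = 17·123 − 55·38
3605⁻¹ ≡ 68 (mod 123), so k ≡ 68·76 ≡ 2 (mod 123).
x = 1322 + 3605·2 = 8532.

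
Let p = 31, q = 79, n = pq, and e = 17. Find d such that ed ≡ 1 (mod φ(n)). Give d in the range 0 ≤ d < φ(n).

413

φ(n) = (p−1)(q−1) = 30·78 = 2340.
Need d with 17·d ≡ 1 (mod 2340). Apply the extended Euclidean algorithm:
2340 = 137×17 + 11
17 = 1×11 + 6
11 = 1×6 + 5
6 = 1×5 + 1
5 = 5×1 + 0
Back-substitute:
1 = 6 − 5
1 = −11 + 2·6
1 = 2·17 − 3·11
1 = −3·2340 + 413·17
So 17·413 ≡ 1 (mod 2340), hence d = 413.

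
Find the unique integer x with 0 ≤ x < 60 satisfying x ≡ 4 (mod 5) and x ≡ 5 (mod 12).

29

Write x = 4 + 5·k. Then 5·k ≡ 5 − 4 ≡ 1 (mod 12).
Need 5⁻¹ mod 12. Extended Euclid on (12, 5):
12 = 2×5 + 2
5 = 2×2 + 1
2 = 2×1 + 0
Back-substitute:
1 = 5 − 2·2
1 = −2·12 + 5·5
5⁻¹ ≡ 5 (mod 12), so k ≡ 5·1 ≡ 5 (mod 12).
x = 4 + 5·5 = 29.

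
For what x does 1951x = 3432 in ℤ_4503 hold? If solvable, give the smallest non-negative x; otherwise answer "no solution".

First find gcd(1951, 4503):
4503 = 2·1951 + 601
1951 = 3·601 + 148
601 = 4·148 + 9
148 = 16·9 + 4
9 = 2·4 + 1
4 = 4·1 + 0
gcd = 1, so a unique solution mod 4503 exists.
Back-substitute for the Bézout coefficients:
1 = 9 − 2·4
1 = −2·148 + 33·9
1 = 33·601 − 134·148
1 = −134·1951 + 435·601
1 = 435·4503 − 1004·1951
So 1951·(-1004) ≡ 1 (mod 4503), giving 1951⁻¹ ≡ 3499.
x ≡ 1951⁻¹·3432 ≡ 3499·3432 ≡ 3570 (mod 4503).

3570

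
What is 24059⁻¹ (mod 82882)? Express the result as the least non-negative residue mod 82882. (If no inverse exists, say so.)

57789

Extended Euclidean algorithm:
82882 = 3*24059 + 10705
24059 = 2*10705 + 2649
10705 = 4*2649 + 109
2649 = 24*109 + 33
109 = 3*33 + 10
33 = 3*10 + 3
10 = 3*3 + 1
3 = 3*1 + 0
gcd = 1, so the inverse exists. Back-substitute:
1 = 10 − 3·3
1 = −3·33 + 10·10
1 = 10·109 − 33·33
1 = −33·2649 + 802·109
1 = 802·10705 − 3241·2649
1 = −3241·24059 + 7284·10705
1 = 7284·82882 − 25093·24059
Hence 24059⁻¹ ≡ -25093 ≡ 57789 (mod 82882).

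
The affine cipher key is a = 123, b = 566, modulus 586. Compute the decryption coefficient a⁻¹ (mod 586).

81

Extended Euclidean algorithm:
586 = 4·123 + 94
123 = 1·94 + 29
94 = 3·29 + 7
29 = 4·7 + 1
7 = 7·1 + 0
gcd = 1, so the inverse exists. Back-substitute:
1 = 29 − 4·7
1 = −4·94 + 13·29
1 = 13·123 − 17·94
1 = −17·586 + 81·123
So 123·81 ≡ 1 (mod 586).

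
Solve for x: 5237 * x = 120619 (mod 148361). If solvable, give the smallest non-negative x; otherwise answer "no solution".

First find gcd(5237, 148361):
148361 = 28×5237 + 1725
5237 = 3×1725 + 62
1725 = 27×62 + 51
62 = 1×51 + 11
51 = 4×11 + 7
11 = 1×7 + 4
7 = 1×4 + 3
4 = 1×3 + 1
3 = 3×1 + 0
gcd = 1, so a unique solution mod 148361 exists.
Back-substitute for the Bézout coefficients:
1 = 4 − 3
1 = −7 + 2·4
1 = 2·11 − 3·7
1 = −3·51 + 14·11
1 = 14·62 − 17·51
1 = −17·1725 + 473·62
1 = 473·5237 − 1436·1725
1 = −1436·148361 + 40681·5237
So 5237·(40681) ≡ 1 (mod 148361), giving 5237⁻¹ ≡ 40681.
x ≡ 5237⁻¹·120619 ≡ 40681·120619 ≡ 9825 (mod 148361).

9825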